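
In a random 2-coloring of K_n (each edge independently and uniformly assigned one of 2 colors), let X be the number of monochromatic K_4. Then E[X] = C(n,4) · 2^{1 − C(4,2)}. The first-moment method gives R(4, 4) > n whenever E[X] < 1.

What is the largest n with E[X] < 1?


We need C(n, 4) · 2^{1 − 6} < 1, i.e. C(n, 4) < 2^{6 − 1} = 32.
Check values of n near the boundary:
  n = 4: C(4, 4) = 1; 1 < 32? YES
  n = 5: C(5, 4) = 5; 5 < 32? YES
  n = 6: C(6, 4) = 15; 15 < 32? YES
  n = 7: C(7, 4) = 35; 35 < 32? NO
The largest n with C(n, 4) < 32 is n = 6 (where E[X] = 15/32 ≈ 0.4688). Hence R(4, 4) > 6, i.e. R(4, 4) ≥ 7.

Largest n = 6; hence R(4, 4) > 6.


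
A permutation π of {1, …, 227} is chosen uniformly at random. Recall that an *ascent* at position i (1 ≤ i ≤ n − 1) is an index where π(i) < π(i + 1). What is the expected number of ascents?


Write X = Σ X_I over i = 1, …, 226, with X_I the indicator of one ascent.
There are 226 indicators.
For each fixed i, the pair (π(i), π(i+1)) is a uniformly random ordered pair of distinct values from {1, …, 227}; by symmetry P[π(i) < π(i+1)] = 1/2.
By linearity: E[X] = 226 · (1/2) = (227 − 1) · (1/2) = 113 ≈ 113.00000.

E[X] = 113 = 113.00000.


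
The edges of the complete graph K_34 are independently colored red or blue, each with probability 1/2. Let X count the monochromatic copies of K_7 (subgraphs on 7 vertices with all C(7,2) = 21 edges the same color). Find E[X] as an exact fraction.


Let X = Σ_S X_S over the C(34, 7) = 5379616 subsets S of size 7, where X_S = 1 if the K_7 on S is monochromatic.
For a fixed S, the K_7 on S has C(7, 2) = 21 edges. P[all 21 edges red] = (1/2)^21, and likewise for blue, so P[monochromatic] = 2·(1/2)^21 = 2^{1 − 21} = 1/1048576.
Summing: E[X] = C(34, 7) · 2^{1 − 21} = 5379616 · 1/1048576 = 168113/32768.
Numerically: E[X] ≈ 5.1304.

E[X] = C(34,7)·2^(1−C(7,2)) = 168113/32768 ≈ 5.1304.


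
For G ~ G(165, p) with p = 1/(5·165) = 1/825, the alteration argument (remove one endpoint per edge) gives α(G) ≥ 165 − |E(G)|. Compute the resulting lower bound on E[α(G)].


E[|E(G)|] = C(165, 2)·p = 13530 · (1/825) = 82/5.
E[α(G)] ≥ n − E[|E(G)|] = 165 − 82/5 = 743/5.
Numerically: ≈ 148.600000.
(This is only a lower bound; the true E[α(G)] may be larger.)

E[α(G)] ≥ 743/5 ≈ 148.600000.


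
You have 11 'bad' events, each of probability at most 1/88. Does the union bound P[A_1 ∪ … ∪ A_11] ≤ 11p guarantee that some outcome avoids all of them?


Union bound: P[∪_{i=1}^{11} A_i] ≤ Σ_i P[A_i] ≤ 11·p = 11·(1/88) = 1/8.
Numerically: 1/8 ≈ 0.1250000.
Is 1/8 < 1? YES.
Since P[∪ A_i] ≤ 1/8 < 1, the complement has P[∩ A_i^c] ≥ 1 − 1/8 = 7/8 > 0, so some outcome avoids every A_i.

11·p = 1/8 ≈ 0.1250000; existence CERTIFIED by the union bound.


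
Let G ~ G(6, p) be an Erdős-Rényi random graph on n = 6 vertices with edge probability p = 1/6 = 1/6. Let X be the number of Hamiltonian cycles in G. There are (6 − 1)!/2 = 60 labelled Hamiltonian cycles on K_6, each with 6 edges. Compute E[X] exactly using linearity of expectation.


K_6 has (6 − 1)!/2 = 60 labelled Hamiltonian cycles.
For each such Hamiltonian cycle H, let X_H = 1 if all 6 edges of H are present in G. Then P[X_H = 1] = p^{6} = (1/6)^{6} = 1/46656.
By linearity of expectation: E[X] = Σ_H E[X_H] = 60 · p^{6} = 60 · 1/46656 = 5/3888.
Numerically: E[X] ≈ 0.001286.

E[X] = 60 · (1/6)^{6} = 5/3888 ≈ 0.001286.


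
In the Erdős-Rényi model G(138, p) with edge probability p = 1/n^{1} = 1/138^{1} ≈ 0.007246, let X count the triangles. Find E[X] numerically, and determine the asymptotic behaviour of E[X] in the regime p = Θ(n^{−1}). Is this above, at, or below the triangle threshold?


Number of potential triangles: C(138, 3) = 428536.
Each occurs with probability p³ ≈ (0.007246)³ ≈ 3.805071e-07.
By linearity: E[X] = C(138, 3)·p³ ≈ 428536 · 3.805071e-07 ≈ 0.1631.
Here α = 1, so p = 1/n is exactly at the triangle threshold p ~ 1/n. Asymptotically E[X] → c³/6 = 1³/6 = 1/6 ≈ 0.1667, a bounded constant. In this regime the triangle count is asymptotically Poisson(c³/6).

E[X] ≈ 0.1631; in regime p = Θ(1/n^{1}) E[X] stays bounded (at the triangle threshold p ~ 1/n).


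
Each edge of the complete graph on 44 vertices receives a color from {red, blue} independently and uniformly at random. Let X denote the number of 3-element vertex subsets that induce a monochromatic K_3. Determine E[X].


Let X = Σ_S X_S over the C(44, 3) = 13244 subsets S of size 3, where X_S = 1 if the K_3 on S is monochromatic.
For a fixed S, the K_3 on S has C(3, 2) = 3 edges. P[all 3 edges red] = (1/2)^3, and likewise for blue, so P[monochromatic] = 2·(1/2)^3 = 2^{1 − 3} = 1/4.
Summing: E[X] = C(44, 3) · 2^{1 − 3} = 13244 · 1/4 = 3311.
Numerically: E[X] ≈ 3311.000.

E[X] = C(44,3)·2^(1−C(3,2)) = 3311 ≈ 3311.000.


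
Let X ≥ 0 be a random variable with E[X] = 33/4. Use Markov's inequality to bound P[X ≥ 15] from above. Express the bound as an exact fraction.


μ = E[X] = 33/4, a = 15.
Markov: P[X ≥ 15] ≤ μ/a = (33/4)/15 = 11/20.
Numerically: ≈ 0.55000.
(Since a = 15 > μ = 8.25000, the bound 11/20 is < 1 and informative.)

P[X ≥ 15] ≤ 11/20 ≈ 0.55000.


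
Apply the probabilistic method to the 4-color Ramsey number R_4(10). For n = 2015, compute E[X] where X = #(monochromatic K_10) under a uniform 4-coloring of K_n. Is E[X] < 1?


E[X] = C(2015, 10) · 4^{1 − 45} = 297353674437325491072340253 · 4^{−44} = 297353674437325491072340253/309485009821345068724781056.
As a reduced fraction: E[X] = 297353674437325491072340253/309485009821345068724781056 ≈ 0.960802.
Is E[X] < 1? YES.
Since E[X] < 1, there exists a 4-coloring of K_{2015} with no monochromatic K_10; hence R_4(10) > 2015.

E[X] = 297353674437325491072340253/309485009821345068724781056 ≈ 0.960802; E[X] < 1, so R_4(10) > 2015.


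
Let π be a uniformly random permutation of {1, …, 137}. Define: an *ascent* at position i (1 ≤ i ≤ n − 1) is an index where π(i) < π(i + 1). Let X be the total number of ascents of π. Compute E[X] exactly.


Write X = Σ X_I over i = 1, …, 136, with X_I the indicator of one ascent.
There are 136 indicators.
For each fixed i, the pair (π(i), π(i+1)) is a uniformly random ordered pair of distinct values from {1, …, 137}; by symmetry P[π(i) < π(i+1)] = 1/2.
By linearity: E[X] = 136 · (1/2) = (137 − 1) · (1/2) = 68 ≈ 68.000.

E[X] = 68 = 68.000.


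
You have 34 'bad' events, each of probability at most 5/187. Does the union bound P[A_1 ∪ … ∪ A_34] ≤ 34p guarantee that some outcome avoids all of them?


Union bound: P[∪_{i=1}^{34} A_i] ≤ Σ_i P[A_i] ≤ 34·p = 34·(5/187) = 10/11.
Numerically: 10/11 ≈ 0.90909.
Is 10/11 < 1? YES.
Since P[∪ A_i] ≤ 10/11 < 1, the complement has P[∩ A_i^c] ≥ 1 − 10/11 = 1/11 > 0, so some outcome avoids every A_i.

34·p = 10/11 ≈ 0.90909; existence CERTIFIED by the union bound.


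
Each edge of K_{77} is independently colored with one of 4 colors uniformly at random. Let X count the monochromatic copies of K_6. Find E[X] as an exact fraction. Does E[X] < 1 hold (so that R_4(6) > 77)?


E[X] = C(77, 6) · 4^{1 − 15} = 237093780 · 4^{−14} = 237093780/268435456.
As a reduced fraction: E[X] = 59273445/67108864 ≈ 0.883.
Is E[X] < 1? YES.
Since E[X] < 1, there exists a 4-coloring of K_{77} with no monochromatic K_6; hence R_4(6) > 77.

E[X] = 59273445/67108864 ≈ 0.883; E[X] < 1, so R_4(6) > 77.


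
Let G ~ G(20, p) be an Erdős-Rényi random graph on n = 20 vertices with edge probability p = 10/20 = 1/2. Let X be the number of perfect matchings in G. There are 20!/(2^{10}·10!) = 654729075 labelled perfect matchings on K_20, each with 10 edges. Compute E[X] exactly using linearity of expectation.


K_20 has 20!/(2^{10}·10!) = 654729075 labelled perfect matchings.
For each such perfect matching H, let X_H = 1 if all 10 edges of H are present in G. Then P[X_H = 1] = p^{10} = (1/2)^{10} = 1/1024.
By linearity of expectation: E[X] = Σ_H E[X_H] = 654729075 · p^{10} = 654729075 · 1/1024 = 654729075/1024.
Numerically: E[X] ≈ 6.39e+05.

E[X] = 654729075 · (1/2)^{10} = 654729075/1024 ≈ 6.39e+05.


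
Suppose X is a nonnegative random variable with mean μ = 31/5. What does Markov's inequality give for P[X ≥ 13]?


μ = E[X] = 31/5, a = 13.
Markov: P[X ≥ 13] ≤ μ/a = (31/5)/13 = 31/65.
Numerically: ≈ 0.47692.
(Since a = 13 > μ = 6.20000, the bound 31/65 is < 1 and informative.)

P[X ≥ 13] ≤ 31/65 ≈ 0.47692.


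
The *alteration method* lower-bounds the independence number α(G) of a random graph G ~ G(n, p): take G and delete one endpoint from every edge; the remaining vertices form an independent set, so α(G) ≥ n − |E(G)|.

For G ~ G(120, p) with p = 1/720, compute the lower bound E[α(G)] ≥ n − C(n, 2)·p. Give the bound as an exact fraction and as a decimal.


E[|E(G)|] = C(120, 2)·p = 7140 · (1/720) = 119/12.
E[α(G)] ≥ n − E[|E(G)|] = 120 − 119/12 = 1321/12.
Numerically: ≈ 110.083333.
(This is only a lower bound; the true E[α(G)] may be larger.)

E[α(G)] ≥ 1321/12 ≈ 110.083333.


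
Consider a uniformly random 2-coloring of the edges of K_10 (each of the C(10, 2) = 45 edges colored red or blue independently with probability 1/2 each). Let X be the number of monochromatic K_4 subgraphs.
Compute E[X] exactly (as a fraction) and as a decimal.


Let X = Σ_S X_S over the C(10, 4) = 210 subsets S of size 4, where X_S = 1 if the K_4 on S is monochromatic.
For a fixed S, the K_4 on S has C(4, 2) = 6 edges. P[all 6 edges red] = (1/2)^6, and likewise for blue, so P[monochromatic] = 2·(1/2)^6 = 2^{1 − 6} = 1/32.
By linearity of expectation: E[X] = C(10, 4) · 2^{1 − 6} = 210 · 1/32 = 105/16.
Numerically: E[X] ≈ 6.5625.

E[X] = C(10,4)·2^(1−C(4,2)) = 105/16 ≈ 6.5625.


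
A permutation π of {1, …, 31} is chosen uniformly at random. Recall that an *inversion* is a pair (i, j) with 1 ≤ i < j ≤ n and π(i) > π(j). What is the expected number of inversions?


Write X = Σ X_I over the C(31, 2) = 465 pairs i < j, with X_I the indicator of one inversion.
There are 465 indicators.
For each fixed pair i < j, the values π(i) and π(j) are two distinct elements of {1, …, 31} in uniformly random order; by symmetry P[π(i) > π(j)] = 1/2.
By linearity: E[X] = 465 · (1/2) = C(31, 2) · (1/2) = 465/2 = 465/2 ≈ 232.5000.

E[X] = 465/2 = 232.5000.


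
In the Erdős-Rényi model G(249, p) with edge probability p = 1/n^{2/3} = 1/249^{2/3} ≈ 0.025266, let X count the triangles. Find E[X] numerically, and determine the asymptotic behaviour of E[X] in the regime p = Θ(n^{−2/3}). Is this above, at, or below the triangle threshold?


Number of potential triangles: C(249, 3) = 2542124.
Each occurs with probability p³ ≈ (0.025266)³ ≈ 1.6128772e-05.
By linearity: E[X] = C(249, 3)·p³ ≈ 2542124 · 1.6128772e-05 ≈ 41.00134.
Since α = 2/3 < 1, p = c/n^{2/3} ≫ 1/n is above the triangle threshold p ~ 1/n. Asymptotically E[X] ~ (c³/6)·n^{3(1−α)} = (1³/6)·n^{1} → ∞; triangles are abundant w.h.p.

E[X] ≈ 41.00134; in regime p = Θ(1/n^{2/3}) E[X] diverges (above the triangle threshold p ~ 1/n).


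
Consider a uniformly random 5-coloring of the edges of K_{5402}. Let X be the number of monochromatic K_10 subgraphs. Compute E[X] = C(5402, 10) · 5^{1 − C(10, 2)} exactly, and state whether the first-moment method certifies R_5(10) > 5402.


E[X] = C(5402, 10) · 5^{1 − 45} = 5783128765113072203495407534935 · 5^{−44} = 5783128765113072203495407534935/5684341886080801486968994140625.
As a reduced fraction: E[X] = 1156625753022614440699081506987/1136868377216160297393798828125 ≈ 1.01738.
Is E[X] < 1? NO.
Since E[X] ≥ 1, the first-moment bound is inconclusive at n = 5402; it does NOT by itself certify R_5(10) > 5402.

E[X] = 1156625753022614440699081506987/1136868377216160297393798828125 ≈ 1.01738; E[X] ≥ 1; first-moment method inconclusive here.


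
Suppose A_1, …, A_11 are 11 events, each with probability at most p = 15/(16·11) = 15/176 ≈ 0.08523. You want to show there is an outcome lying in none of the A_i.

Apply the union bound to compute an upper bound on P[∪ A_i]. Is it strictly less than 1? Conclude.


Union bound: P[∪_{i=1}^{11} A_i] ≤ Σ_i P[A_i] ≤ 11·p = 11·(15/176) = 15/16.
Numerically: 15/16 ≈ 0.93750.
Is 15/16 < 1? YES.
Since P[∪ A_i] ≤ 15/16 < 1, the complement has P[∩ A_i^c] ≥ 1 − 15/16 = 1/16 > 0, so some outcome avoids every A_i.

11·p = 15/16 ≈ 0.93750; existence CERTIFIED by the union bound.


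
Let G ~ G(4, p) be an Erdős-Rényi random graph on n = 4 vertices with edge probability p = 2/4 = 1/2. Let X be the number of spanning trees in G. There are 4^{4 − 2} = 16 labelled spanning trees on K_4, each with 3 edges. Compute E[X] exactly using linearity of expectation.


K_4 has 4^{4 − 2} = 16 labelled spanning trees.
For each such spanning tree H, let X_H = 1 if all 3 edges of H are present in G. Then P[X_H = 1] = p^{3} = (1/2)^{3} = 1/8.
By linearity of expectation: E[X] = Σ_H E[X_H] = 16 · p^{3} = 16 · 1/8 = 2.
Numerically: E[X] ≈ 2.

E[X] = 16 · (1/2)^{3} = 2 ≈ 2.


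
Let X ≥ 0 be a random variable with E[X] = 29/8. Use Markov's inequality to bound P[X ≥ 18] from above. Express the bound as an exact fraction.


μ = E[X] = 29/8, a = 18.
Markov: P[X ≥ 18] ≤ μ/a = (29/8)/18 = 29/144.
Numerically: ≈ 0.20139.
(Since a = 18 > μ = 3.62500, the bound 29/144 is < 1 and informative.)

P[X ≥ 18] ≤ 29/144 ≈ 0.20139.


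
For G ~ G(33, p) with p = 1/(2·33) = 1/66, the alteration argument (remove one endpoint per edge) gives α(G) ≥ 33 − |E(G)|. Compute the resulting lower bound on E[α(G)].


E[|E(G)|] = C(33, 2)·p = 528 · (1/66) = 8.
E[α(G)] ≥ n − E[|E(G)|] = 33 − 8 = 25.
Numerically: ≈ 25.00000.
(This is only a lower bound; the true E[α(G)] may be larger.)

E[α(G)] ≥ 25 ≈ 25.00000.


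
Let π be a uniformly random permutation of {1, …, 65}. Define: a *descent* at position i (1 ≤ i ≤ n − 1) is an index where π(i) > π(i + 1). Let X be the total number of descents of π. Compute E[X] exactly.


Write X = Σ X_I over i = 1, …, 64, with X_I the indicator of one descent.
There are 64 indicators.
For each fixed i, the pair (π(i), π(i+1)) is a uniformly random ordered pair of distinct values from {1, …, 65}; by symmetry P[π(i) > π(i+1)] = 1/2.
By linearity: E[X] = 64 · (1/2) = (65 − 1) · (1/2) = 32 ≈ 32.00000.

E[X] = 32 = 32.00000.


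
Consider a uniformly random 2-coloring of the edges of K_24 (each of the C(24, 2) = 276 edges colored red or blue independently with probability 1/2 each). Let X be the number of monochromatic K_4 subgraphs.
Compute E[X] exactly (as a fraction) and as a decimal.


Let X = Σ_S X_S over the C(24, 4) = 10626 subsets S of size 4, where X_S = 1 if the K_4 on S is monochromatic.
For a fixed S, the K_4 on S has C(4, 2) = 6 edges. P[all 6 edges red] = (1/2)^6, and likewise for blue, so P[monochromatic] = 2·(1/2)^6 = 2^{1 − 6} = 1/32.
Summing: E[X] = C(24, 4) · 2^{1 − 6} = 10626 · 1/32 = 5313/16.
Numerically: E[X] ≈ 332.062500.

E[X] = C(24,4)·2^(1−C(4,2)) = 5313/16 ≈ 332.062500.


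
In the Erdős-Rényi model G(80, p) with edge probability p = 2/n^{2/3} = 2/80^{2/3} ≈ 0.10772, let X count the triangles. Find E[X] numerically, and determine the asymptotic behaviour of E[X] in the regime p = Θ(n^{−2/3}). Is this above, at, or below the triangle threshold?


Number of potential triangles: C(80, 3) = 82160.
Each occurs with probability p³ ≈ (0.10772)³ ≈ 1.2500000e-03.
By linearity: E[X] = C(80, 3)·p³ ≈ 82160 · 1.2500000e-03 ≈ 102.70000.
Since α = 2/3 < 1, p = c/n^{2/3} ≫ 1/n is above the triangle threshold p ~ 1/n. Asymptotically E[X] ~ (c³/6)·n^{3(1−α)} = (2³/6)·n^{1} → ∞; triangles are abundant w.h.p.

E[X] ≈ 102.70000; in regime p = Θ(1/n^{2/3}) E[X] diverges (above the triangle threshold p ~ 1/n).


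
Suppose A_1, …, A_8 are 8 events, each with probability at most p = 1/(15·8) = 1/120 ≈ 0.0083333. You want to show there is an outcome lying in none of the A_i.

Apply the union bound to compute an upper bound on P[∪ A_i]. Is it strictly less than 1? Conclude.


Union bound: P[∪_{i=1}^{8} A_i] ≤ Σ_i P[A_i] ≤ 8·p = 8·(1/120) = 1/15.
Numerically: 1/15 ≈ 0.0666667.
Is 1/15 < 1? YES.
Since P[∪ A_i] ≤ 1/15 < 1, the complement has P[∩ A_i^c] ≥ 1 − 1/15 = 14/15 > 0, so some outcome avoids every A_i.

8·p = 1/15 ≈ 0.0666667; existence CERTIFIED by the union bound.


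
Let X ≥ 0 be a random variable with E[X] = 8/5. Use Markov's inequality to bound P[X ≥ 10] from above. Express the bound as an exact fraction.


μ = E[X] = 8/5, a = 10.
Markov: P[X ≥ 10] ≤ μ/a = (8/5)/10 = 4/25.
Numerically: ≈ 0.1600.
(Since a = 10 > μ = 1.6000, the bound 4/25 is < 1 and informative.)

P[X ≥ 10] ≤ 4/25 ≈ 0.1600.


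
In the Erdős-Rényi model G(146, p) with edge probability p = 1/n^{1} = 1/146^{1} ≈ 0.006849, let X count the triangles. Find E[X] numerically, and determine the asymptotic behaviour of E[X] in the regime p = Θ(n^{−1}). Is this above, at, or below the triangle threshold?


Number of potential triangles: C(146, 3) = 508080.
Each occurs with probability p³ ≈ (0.006849)³ ≈ 3.213227e-07.
By linearity: E[X] = C(146, 3)·p³ ≈ 508080 · 3.213227e-07 ≈ 0.1633.
Here α = 1, so p = 1/n is exactly at the triangle threshold p ~ 1/n. Asymptotically E[X] → c³/6 = 1³/6 = 1/6 ≈ 0.1667, a bounded constant. In this regime the triangle count is asymptotically Poisson(c³/6).

E[X] ≈ 0.1633; in regime p = Θ(1/n^{1}) E[X] stays bounded (at the triangle threshold p ~ 1/n).


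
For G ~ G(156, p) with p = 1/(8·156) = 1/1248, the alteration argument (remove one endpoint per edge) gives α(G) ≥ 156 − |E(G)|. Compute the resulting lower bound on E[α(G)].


E[|E(G)|] = C(156, 2)·p = 12090 · (1/1248) = 155/16.
E[α(G)] ≥ n − E[|E(G)|] = 156 − 155/16 = 2341/16.
Numerically: ≈ 146.3125.
(This is only a lower bound; the true E[α(G)] may be larger.)

E[α(G)] ≥ 2341/16 ≈ 146.3125.


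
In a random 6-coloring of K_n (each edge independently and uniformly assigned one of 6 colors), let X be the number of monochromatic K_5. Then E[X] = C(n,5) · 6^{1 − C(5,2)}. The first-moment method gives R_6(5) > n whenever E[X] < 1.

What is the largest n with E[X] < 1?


We need C(n, 5) · 6^{1 − 10} < 1, i.e. C(n, 5) < 6^{10 − 1} = 10077696.
Check values of n near the boundary:
  n = 65: C(65, 5) = 8259888; 8259888 < 10077696? YES
  n = 66: C(66, 5) = 8936928; 8936928 < 10077696? YES
  n = 67: C(67, 5) = 9657648; 9657648 < 10077696? YES
  n = 68: C(68, 5) = 10424128; 10424128 < 10077696? NO
  n = 69: C(69, 5) = 11238513; 11238513 < 10077696? NO
  n = 70: C(70, 5) = 12103014; 12103014 < 10077696? NO
The largest n with C(n, 5) < 10077696 is n = 67 (where E[X] = 67067/69984 ≈ 0.9583). Hence R_6(5) > 67, i.e. R_6(5) ≥ 68.

Largest n = 67; hence R_6(5) > 67.


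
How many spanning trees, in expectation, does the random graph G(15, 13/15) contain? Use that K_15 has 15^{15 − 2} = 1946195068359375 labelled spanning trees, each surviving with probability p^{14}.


K_15 has 15^{15 − 2} = 1946195068359375 labelled spanning trees.
For each such spanning tree H, let X_H = 1 if all 14 edges of H are present in G. Then P[X_H = 1] = p^{14} = (13/15)^{14} = 3937376385699289/29192926025390625.
By linearity of expectation: E[X] = Σ_H E[X_H] = 1946195068359375 · p^{14} = 1946195068359375 · 3937376385699289/29192926025390625 = 3937376385699289/15.
Numerically: E[X] ≈ 2.6249e+14.

E[X] = 1946195068359375 · (13/15)^{14} = 3937376385699289/15 ≈ 2.6249e+14.


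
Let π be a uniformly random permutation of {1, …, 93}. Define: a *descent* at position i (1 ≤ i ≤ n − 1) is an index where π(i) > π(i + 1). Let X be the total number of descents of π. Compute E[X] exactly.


Write X = Σ X_I over i = 1, …, 92, with X_I the indicator of one descent.
There are 92 indicators.
For each fixed i, the pair (π(i), π(i+1)) is a uniformly random ordered pair of distinct values from {1, …, 93}; by symmetry P[π(i) > π(i+1)] = 1/2.
By linearity: E[X] = 92 · (1/2) = (93 − 1) · (1/2) = 46 ≈ 46.00000.

E[X] = 46 = 46.00000.


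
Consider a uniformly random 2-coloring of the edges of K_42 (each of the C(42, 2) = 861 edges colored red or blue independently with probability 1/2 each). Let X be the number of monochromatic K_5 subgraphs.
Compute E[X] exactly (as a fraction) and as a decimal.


Let X = Σ_S X_S over the C(42, 5) = 850668 subsets S of size 5, where X_S = 1 if the K_5 on S is monochromatic.
For a fixed S, the K_5 on S has C(5, 2) = 10 edges. P[all 10 edges red] = (1/2)^10, and likewise for blue, so P[monochromatic] = 2·(1/2)^10 = 2^{1 − 10} = 1/512.
Summing: E[X] = C(42, 5) · 2^{1 − 10} = 850668 · 1/512 = 212667/128.
Numerically: E[X] ≈ 1661.461.

E[X] = C(42,5)·2^(1−C(5,2)) = 212667/128 ≈ 1661.461.


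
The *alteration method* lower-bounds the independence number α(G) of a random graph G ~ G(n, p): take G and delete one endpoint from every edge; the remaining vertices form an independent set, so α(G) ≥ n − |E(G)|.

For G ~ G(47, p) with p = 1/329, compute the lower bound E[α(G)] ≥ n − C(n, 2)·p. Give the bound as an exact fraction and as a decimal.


E[|E(G)|] = C(47, 2)·p = 1081 · (1/329) = 23/7.
E[α(G)] ≥ n − E[|E(G)|] = 47 − 23/7 = 306/7.
Numerically: ≈ 43.714.
(This is only a lower bound; the true E[α(G)] may be larger.)

E[α(G)] ≥ 306/7 ≈ 43.714.


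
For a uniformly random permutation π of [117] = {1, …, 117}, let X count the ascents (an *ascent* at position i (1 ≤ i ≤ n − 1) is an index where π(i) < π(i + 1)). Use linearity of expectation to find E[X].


Write X = Σ X_I over i = 1, …, 116, with X_I the indicator of one ascent.
There are 116 indicators.
For each fixed i, the pair (π(i), π(i+1)) is a uniformly random ordered pair of distinct values from {1, …, 117}; by symmetry P[π(i) < π(i+1)] = 1/2.
By linearity: E[X] = 116 · (1/2) = (117 − 1) · (1/2) = 58 ≈ 58.000000.

E[X] = 58 = 58.000000.


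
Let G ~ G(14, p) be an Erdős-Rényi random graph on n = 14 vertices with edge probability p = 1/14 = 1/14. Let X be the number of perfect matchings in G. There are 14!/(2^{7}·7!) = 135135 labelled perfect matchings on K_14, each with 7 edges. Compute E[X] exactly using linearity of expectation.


K_14 has 14!/(2^{7}·7!) = 135135 labelled perfect matchings.
For each such perfect matching H, let X_H = 1 if all 7 edges of H are present in G. Then P[X_H = 1] = p^{7} = (1/14)^{7} = 1/105413504.
Summing the indicators: E[X] = Σ_H E[X_H] = 135135 · p^{7} = 135135 · 1/105413504 = 19305/15059072.
Numerically: E[X] ≈ 0.00128.

E[X] = 135135 · (1/14)^{7} = 19305/15059072 ≈ 0.00128.


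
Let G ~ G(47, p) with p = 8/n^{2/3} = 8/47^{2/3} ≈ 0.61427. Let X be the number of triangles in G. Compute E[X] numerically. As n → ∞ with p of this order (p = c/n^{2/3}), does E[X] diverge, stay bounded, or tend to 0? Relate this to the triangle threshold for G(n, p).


Number of potential triangles: C(47, 3) = 16215.
Each occurs with probability p³ ≈ (0.61427)³ ≈ 2.3177909e-01.
By linearity: E[X] = C(47, 3)·p³ ≈ 16215 · 2.3177909e-01 ≈ 3758.29787.
Since α = 2/3 < 1, p = c/n^{2/3} ≫ 1/n is above the triangle threshold p ~ 1/n. Asymptotically E[X] ~ (c³/6)·n^{3(1−α)} = (8³/6)·n^{1} → ∞; triangles are abundant w.h.p.

E[X] ≈ 3758.29787; in regime p = Θ(1/n^{2/3}) E[X] diverges (above the triangle threshold p ~ 1/n).


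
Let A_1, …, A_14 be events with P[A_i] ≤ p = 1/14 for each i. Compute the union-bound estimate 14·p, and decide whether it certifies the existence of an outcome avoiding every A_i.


Union bound: P[∪_{i=1}^{14} A_i] ≤ Σ_i P[A_i] ≤ 14·p = 14·(1/14) = 1.
Numerically: 1 ≈ 1.0000000.
Is 1 < 1? NO.
Since the bound 1 is ≥ 1, the union bound is uninformative here; it does NOT by itself certify existence.

14·p = 1 ≈ 1.0000000; existence NOT certified by the union bound.


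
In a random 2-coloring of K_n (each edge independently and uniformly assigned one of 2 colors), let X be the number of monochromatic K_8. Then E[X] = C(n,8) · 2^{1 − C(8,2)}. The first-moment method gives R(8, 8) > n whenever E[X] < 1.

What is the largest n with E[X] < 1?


We need C(n, 8) · 2^{1 − 28} < 1, i.e. C(n, 8) < 2^{28 − 1} = 134217728.
Check values of n near the boundary:
  n = 38: C(38, 8) = 48903492; 48903492 < 134217728? YES
  n = 39: C(39, 8) = 61523748; 61523748 < 134217728? YES
  n = 40: C(40, 8) = 76904685; 76904685 < 134217728? YES
  n = 41: C(41, 8) = 95548245; 95548245 < 134217728? YES
  n = 42: C(42, 8) = 118030185; 118030185 < 134217728? YES
  n = 43: C(43, 8) = 145008513; 145008513 < 134217728? NO
  n = 44: C(44, 8) = 177232627; 177232627 < 134217728? NO
  n = 45: C(45, 8) = 215553195; 215553195 < 134217728? NO
The largest n with C(n, 8) < 134217728 is n = 42 (where E[X] = 118030185/134217728 ≈ 0.879393). Hence R(8, 8) > 42, i.e. R(8, 8) ≥ 43.

Largest n = 42; hence R(8, 8) > 42.


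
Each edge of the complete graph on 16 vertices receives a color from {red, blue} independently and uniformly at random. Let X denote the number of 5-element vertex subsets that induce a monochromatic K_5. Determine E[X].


Let X = Σ_S X_S over the C(16, 5) = 4368 subsets S of size 5, where X_S = 1 if the K_5 on S is monochromatic.
For a fixed S, the K_5 on S has C(5, 2) = 10 edges. P[all 10 edges red] = (1/2)^10, and likewise for blue, so P[monochromatic] = 2·(1/2)^10 = 2^{1 − 10} = 1/512.
Summing: E[X] = C(16, 5) · 2^{1 − 10} = 4368 · 1/512 = 273/32.
Numerically: E[X] ≈ 8.5312.

E[X] = C(16,5)·2^(1−C(5,2)) = 273/32 ≈ 8.5312.


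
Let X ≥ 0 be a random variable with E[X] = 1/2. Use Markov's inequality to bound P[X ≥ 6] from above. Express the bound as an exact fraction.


μ = E[X] = 1/2, a = 6.
Markov: P[X ≥ 6] ≤ μ/a = (1/2)/6 = 1/12.
Numerically: ≈ 0.0833.
(Since a = 6 > μ = 0.5000, the bound 1/12 is < 1 and informative.)

P[X ≥ 6] ≤ 1/12 ≈ 0.0833.


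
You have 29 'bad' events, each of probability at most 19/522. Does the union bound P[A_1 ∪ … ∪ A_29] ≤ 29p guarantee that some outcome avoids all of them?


Union bound: P[∪_{i=1}^{29} A_i] ≤ Σ_i P[A_i] ≤ 29·p = 29·(19/522) = 19/18.
Numerically: 19/18 ≈ 1.0556.
Is 19/18 < 1? NO.
Since the bound 19/18 is ≥ 1, the union bound is uninformative here; it does NOT by itself certify existence.

29·p = 19/18 ≈ 1.0556; existence NOT certified by the union bound.


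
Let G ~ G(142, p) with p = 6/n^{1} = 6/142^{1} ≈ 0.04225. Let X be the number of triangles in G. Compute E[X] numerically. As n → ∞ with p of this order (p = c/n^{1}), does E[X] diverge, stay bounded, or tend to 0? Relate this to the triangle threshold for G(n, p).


Number of potential triangles: C(142, 3) = 467180.
Each occurs with probability p³ ≈ (0.04225)³ ≈ 7.543775e-05.
By linearity: E[X] = C(142, 3)·p³ ≈ 467180 · 7.543775e-05 ≈ 35.2430.
Here α = 1, so p = 6/n is exactly at the triangle threshold p ~ 1/n. Asymptotically E[X] → c³/6 = 6³/6 = 36 ≈ 36.0000, a bounded constant. In this regime the triangle count is asymptotically Poisson(c³/6).

E[X] ≈ 35.2430; in regime p = Θ(1/n^{1}) E[X] stays bounded (at the triangle threshold p ~ 1/n).


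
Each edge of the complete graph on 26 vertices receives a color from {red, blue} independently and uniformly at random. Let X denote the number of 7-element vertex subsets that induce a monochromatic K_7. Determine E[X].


Let X = Σ_S X_S over the C(26, 7) = 657800 subsets S of size 7, where X_S = 1 if the K_7 on S is monochromatic.
For a fixed S, the K_7 on S has C(7, 2) = 21 edges. P[all 21 edges red] = (1/2)^21, and likewise for blue, so P[monochromatic] = 2·(1/2)^21 = 2^{1 − 21} = 1/1048576.
By linearity of expectation: E[X] = C(26, 7) · 2^{1 − 21} = 657800 · 1/1048576 = 82225/131072.
Numerically: E[X] ≈ 0.62733.

E[X] = C(26,7)·2^(1−C(7,2)) = 82225/131072 ≈ 0.62733.


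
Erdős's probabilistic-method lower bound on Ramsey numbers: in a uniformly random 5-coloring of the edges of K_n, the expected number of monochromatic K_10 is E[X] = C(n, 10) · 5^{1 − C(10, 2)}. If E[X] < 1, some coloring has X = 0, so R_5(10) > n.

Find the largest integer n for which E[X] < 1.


We need C(n, 10) · 5^{1 − 45} < 1, i.e. C(n, 10) < 5^{45 − 1} = 5684341886080801486968994140625.
Check values of n near the boundary:
  n = 5387: C(5387, 10) = 5624406917627224603154306376491; 5624406917627224603154306376491 < 5684341886080801486968994140625? YES
  n = 5388: C(5388, 10) = 5634865093375880654852250419586; 5634865093375880654852250419586 < 5684341886080801486968994140625? YES
  n = 5389: C(5389, 10) = 5645340767466558997768874792926; 5645340767466558997768874792926 < 5684341886080801486968994140625? YES
  n = 5390: C(5390, 10) = 5655833965919099070255434039753; 5655833965919099070255434039753 < 5684341886080801486968994140625? YES
  n = 5391: C(5391, 10) = 5666344714787188828795213697883; 5666344714787188828795213697883 < 5684341886080801486968994140625? YES
  n = 5392: C(5392, 10) = 5676873040158402483252283957448; 5676873040158402483252283957448 < 5684341886080801486968994140625? YES
  n = 5393: C(5393, 10) = 5687418968154238267170642278008; 5687418968154238267170642278008 < 5684341886080801486968994140625? NO
  n = 5394: C(5394, 10) = 5697982524930156243149785372878; 5697982524930156243149785372878 < 5684341886080801486968994140625? NO
  n = 5395: C(5395, 10) = 5708563736675616143322765475706; 5708563736675616143322765475706 < 5684341886080801486968994140625? NO
The largest n with C(n, 10) < 5684341886080801486968994140625 is n = 5392 (where E[X] = 5676873040158402483252283957448/5684341886080801486968994140625 ≈ 0.9987). Hence R_5(10) > 5392, i.e. R_5(10) ≥ 5393.

Largest n = 5392; hence R_5(10) > 5392.


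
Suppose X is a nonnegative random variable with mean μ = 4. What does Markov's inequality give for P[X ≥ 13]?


μ = E[X] = 4, a = 13.
Markov: P[X ≥ 13] ≤ μ/a = (4)/13 = 4/13.
Numerically: ≈ 0.308.
(Since a = 13 > μ = 4.000, the bound 4/13 is < 1 and informative.)

P[X ≥ 13] ≤ 4/13 ≈ 0.308.


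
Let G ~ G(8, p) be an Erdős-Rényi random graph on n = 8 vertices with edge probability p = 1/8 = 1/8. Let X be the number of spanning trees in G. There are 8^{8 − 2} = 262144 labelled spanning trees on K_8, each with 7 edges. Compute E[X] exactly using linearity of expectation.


K_8 has 8^{8 − 2} = 262144 labelled spanning trees.
For each such spanning tree H, let X_H = 1 if all 7 edges of H are present in G. Then P[X_H = 1] = p^{7} = (1/8)^{7} = 1/2097152.
By linearity of expectation: E[X] = Σ_H E[X_H] = 262144 · p^{7} = 262144 · 1/2097152 = 1/8.
Numerically: E[X] ≈ 0.125.

E[X] = 262144 · (1/8)^{7} = 1/8 ≈ 0.125.


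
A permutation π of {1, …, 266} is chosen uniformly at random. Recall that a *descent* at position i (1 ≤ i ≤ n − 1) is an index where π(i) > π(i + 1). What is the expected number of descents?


Write X = Σ X_I over i = 1, …, 265, with X_I the indicator of one descent.
There are 265 indicators.
For each fixed i, the pair (π(i), π(i+1)) is a uniformly random ordered pair of distinct values from {1, …, 266}; by symmetry P[π(i) > π(i+1)] = 1/2.
By linearity: E[X] = 265 · (1/2) = (266 − 1) · (1/2) = 265/2 ≈ 132.5000.

E[X] = 265/2 = 132.5000.


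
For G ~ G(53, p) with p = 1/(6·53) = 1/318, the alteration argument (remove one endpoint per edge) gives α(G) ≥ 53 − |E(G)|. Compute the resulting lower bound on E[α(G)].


E[|E(G)|] = C(53, 2)·p = 1378 · (1/318) = 13/3.
E[α(G)] ≥ n − E[|E(G)|] = 53 − 13/3 = 146/3.
Numerically: ≈ 48.667.
(This is only a lower bound; the true E[α(G)] may be larger.)

E[α(G)] ≥ 146/3 ≈ 48.667.


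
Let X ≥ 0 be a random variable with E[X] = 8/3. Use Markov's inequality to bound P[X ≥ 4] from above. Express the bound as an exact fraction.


μ = E[X] = 8/3, a = 4.
Markov: P[X ≥ 4] ≤ μ/a = (8/3)/4 = 2/3.
Numerically: ≈ 0.667.
(Since a = 4 > μ = 2.667, the bound 2/3 is < 1 and informative.)

P[X ≥ 4] ≤ 2/3 ≈ 0.667.


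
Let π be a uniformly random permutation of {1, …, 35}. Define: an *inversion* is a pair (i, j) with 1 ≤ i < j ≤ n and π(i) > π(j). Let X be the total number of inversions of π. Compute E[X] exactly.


Write X = Σ X_I over the C(35, 2) = 595 pairs i < j, with X_I the indicator of one inversion.
There are 595 indicators.
For each fixed pair i < j, the values π(i) and π(j) are two distinct elements of {1, …, 35} in uniformly random order; by symmetry P[π(i) > π(j)] = 1/2.
By linearity: E[X] = 595 · (1/2) = C(35, 2) · (1/2) = 595/2 = 595/2 ≈ 297.500000.

E[X] = 595/2 = 297.500000.


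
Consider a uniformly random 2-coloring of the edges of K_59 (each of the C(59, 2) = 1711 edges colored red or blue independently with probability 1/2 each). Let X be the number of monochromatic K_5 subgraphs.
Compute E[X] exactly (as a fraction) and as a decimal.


Let X = Σ_S X_S over the C(59, 5) = 5006386 subsets S of size 5, where X_S = 1 if the K_5 on S is monochromatic.
For a fixed S, the K_5 on S has C(5, 2) = 10 edges. P[all 10 edges red] = (1/2)^10, and likewise for blue, so P[monochromatic] = 2·(1/2)^10 = 2^{1 − 10} = 1/512.
Summing: E[X] = C(59, 5) · 2^{1 − 10} = 5006386 · 1/512 = 2503193/256.
Numerically: E[X] ≈ 9778.0977.

E[X] = C(59,5)·2^(1−C(5,2)) = 2503193/256 ≈ 9778.0977.


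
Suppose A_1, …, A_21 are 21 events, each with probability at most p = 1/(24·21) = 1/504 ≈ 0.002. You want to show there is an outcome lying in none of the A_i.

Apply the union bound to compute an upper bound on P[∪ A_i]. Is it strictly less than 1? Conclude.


Union bound: P[∪_{i=1}^{21} A_i] ≤ Σ_i P[A_i] ≤ 21·p = 21·(1/504) = 1/24.
Numerically: 1/24 ≈ 0.042.
Is 1/24 < 1? YES.
Since P[∪ A_i] ≤ 1/24 < 1, the complement has P[∩ A_i^c] ≥ 1 − 1/24 = 23/24 > 0, so some outcome avoids every A_i.

21·p = 1/24 ≈ 0.042; existence CERTIFIED by the union bound.


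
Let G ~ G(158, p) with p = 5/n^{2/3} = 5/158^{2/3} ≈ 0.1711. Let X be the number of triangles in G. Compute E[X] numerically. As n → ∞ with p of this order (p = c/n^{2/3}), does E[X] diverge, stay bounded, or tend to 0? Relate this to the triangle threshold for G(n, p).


Number of potential triangles: C(158, 3) = 644956.
Each occurs with probability p³ ≈ (0.1711)³ ≈ 5.007210e-03.
By linearity: E[X] = C(158, 3)·p³ ≈ 644956 · 5.007210e-03 ≈ 3229.4304.
Since α = 2/3 < 1, p = c/n^{2/3} ≫ 1/n is above the triangle threshold p ~ 1/n. Asymptotically E[X] ~ (c³/6)·n^{3(1−α)} = (5³/6)·n^{1} → ∞; triangles are abundant w.h.p.

E[X] ≈ 3229.4304; in regime p = Θ(1/n^{2/3}) E[X] diverges (above the triangle threshold p ~ 1/n).


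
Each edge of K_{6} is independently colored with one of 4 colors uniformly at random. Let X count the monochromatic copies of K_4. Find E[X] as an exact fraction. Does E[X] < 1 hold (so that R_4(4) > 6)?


E[X] = C(6, 4) · 4^{1 − 6} = 15 · 4^{−5} = 15/1024.
As a reduced fraction: E[X] = 15/1024 ≈ 0.0146484.
Is E[X] < 1? YES.
Since E[X] < 1, there exists a 4-coloring of K_{6} with no monochromatic K_4; hence R_4(4) > 6.

E[X] = 15/1024 ≈ 0.0146484; E[X] < 1, so R_4(4) > 6.


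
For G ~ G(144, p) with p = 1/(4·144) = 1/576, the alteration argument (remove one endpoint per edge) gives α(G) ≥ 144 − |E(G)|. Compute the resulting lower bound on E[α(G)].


E[|E(G)|] = C(144, 2)·p = 10296 · (1/576) = 143/8.
E[α(G)] ≥ n − E[|E(G)|] = 144 − 143/8 = 1009/8.
Numerically: ≈ 126.12500.
(This is only a lower bound; the true E[α(G)] may be larger.)

E[α(G)] ≥ 1009/8 ≈ 126.12500.


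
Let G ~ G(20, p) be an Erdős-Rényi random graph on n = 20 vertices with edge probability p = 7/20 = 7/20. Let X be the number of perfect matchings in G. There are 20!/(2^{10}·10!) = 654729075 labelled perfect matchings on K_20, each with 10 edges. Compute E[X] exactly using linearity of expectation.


K_20 has 20!/(2^{10}·10!) = 654729075 labelled perfect matchings.
For each such perfect matching H, let X_H = 1 if all 10 edges of H are present in G. Then P[X_H = 1] = p^{10} = (7/20)^{10} = 282475249/10240000000000.
By linearity of expectation: E[X] = Σ_H E[X_H] = 654729075 · p^{10} = 654729075 · 282475249/10240000000000 = 7397790339526587/409600000000.
Numerically: E[X] ≈ 18061.

E[X] = 654729075 · (7/20)^{10} = 7397790339526587/409600000000 ≈ 18061.


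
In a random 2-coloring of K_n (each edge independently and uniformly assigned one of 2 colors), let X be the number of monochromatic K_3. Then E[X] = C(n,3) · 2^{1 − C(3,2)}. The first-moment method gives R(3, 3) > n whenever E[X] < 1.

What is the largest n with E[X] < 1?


We need C(n, 3) · 2^{1 − 3} < 1, i.e. C(n, 3) < 2^{3 − 1} = 4.
Check values of n near the boundary:
  n = 3: C(3, 3) = 1; 1 < 4? YES
  n = 4: C(4, 3) = 4; 4 < 4? NO
  n = 5: C(5, 3) = 10; 10 < 4? NO
  n = 6: C(6, 3) = 20; 20 < 4? NO
The largest n with C(n, 3) < 4 is n = 3 (where E[X] = 1/4 ≈ 0.2500000). Hence R(3, 3) > 3, i.e. R(3, 3) ≥ 4.

Largest n = 3; hence R(3, 3) > 3.


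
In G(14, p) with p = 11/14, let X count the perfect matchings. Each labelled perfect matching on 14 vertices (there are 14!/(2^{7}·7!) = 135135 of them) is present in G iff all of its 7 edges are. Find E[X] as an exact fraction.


K_14 has 14!/(2^{7}·7!) = 135135 labelled perfect matchings.
For each such perfect matching H, let X_H = 1 if all 7 edges of H are present in G. Then P[X_H = 1] = p^{7} = (11/14)^{7} = 19487171/105413504.
By linearity of expectation: E[X] = Σ_H E[X_H] = 135135 · p^{7} = 135135 · 19487171/105413504 = 376199836155/15059072.
Numerically: E[X] ≈ 24982.

E[X] = 135135 · (11/14)^{7} = 376199836155/15059072 ≈ 24982.


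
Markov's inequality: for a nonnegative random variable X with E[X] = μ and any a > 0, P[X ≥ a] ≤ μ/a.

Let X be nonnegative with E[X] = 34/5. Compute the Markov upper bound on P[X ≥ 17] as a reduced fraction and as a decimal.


μ = E[X] = 34/5, a = 17.
Markov: P[X ≥ 17] ≤ μ/a = (34/5)/17 = 2/5.
Numerically: ≈ 0.4000.
(Since a = 17 > μ = 6.8000, the bound 2/5 is < 1 and informative.)

P[X ≥ 17] ≤ 2/5 ≈ 0.4000.


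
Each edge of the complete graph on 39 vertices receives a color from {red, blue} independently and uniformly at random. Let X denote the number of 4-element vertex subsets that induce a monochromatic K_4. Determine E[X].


Let X = Σ_S X_S over the C(39, 4) = 82251 subsets S of size 4, where X_S = 1 if the K_4 on S is monochromatic.
For a fixed S, the K_4 on S has C(4, 2) = 6 edges. P[all 6 edges red] = (1/2)^6, and likewise for blue, so P[monochromatic] = 2·(1/2)^6 = 2^{1 − 6} = 1/32.
By linearity: E[X] = C(39, 4) · 2^{1 − 6} = 82251 · 1/32 = 82251/32.
Numerically: E[X] ≈ 2570.343750.

E[X] = C(39,4)·2^(1−C(4,2)) = 82251/32 ≈ 2570.343750.


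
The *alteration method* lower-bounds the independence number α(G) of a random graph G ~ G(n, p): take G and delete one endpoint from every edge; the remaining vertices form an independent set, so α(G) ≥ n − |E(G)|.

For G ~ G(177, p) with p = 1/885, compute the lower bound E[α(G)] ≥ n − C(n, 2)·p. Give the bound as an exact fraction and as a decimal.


E[|E(G)|] = C(177, 2)·p = 15576 · (1/885) = 88/5.
E[α(G)] ≥ n − E[|E(G)|] = 177 − 88/5 = 797/5.
Numerically: ≈ 159.400.
(This is only a lower bound; the true E[α(G)] may be larger.)

E[α(G)] ≥ 797/5 ≈ 159.400.


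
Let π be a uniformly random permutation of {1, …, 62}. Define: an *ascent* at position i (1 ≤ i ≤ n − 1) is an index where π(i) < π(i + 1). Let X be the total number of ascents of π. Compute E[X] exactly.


Write X = Σ X_I over i = 1, …, 61, with X_I the indicator of one ascent.
There are 61 indicators.
For each fixed i, the pair (π(i), π(i+1)) is a uniformly random ordered pair of distinct values from {1, …, 62}; by symmetry P[π(i) < π(i+1)] = 1/2.
By linearity: E[X] = 61 · (1/2) = (62 − 1) · (1/2) = 61/2 ≈ 30.50000.

E[X] = 61/2 = 30.50000.
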